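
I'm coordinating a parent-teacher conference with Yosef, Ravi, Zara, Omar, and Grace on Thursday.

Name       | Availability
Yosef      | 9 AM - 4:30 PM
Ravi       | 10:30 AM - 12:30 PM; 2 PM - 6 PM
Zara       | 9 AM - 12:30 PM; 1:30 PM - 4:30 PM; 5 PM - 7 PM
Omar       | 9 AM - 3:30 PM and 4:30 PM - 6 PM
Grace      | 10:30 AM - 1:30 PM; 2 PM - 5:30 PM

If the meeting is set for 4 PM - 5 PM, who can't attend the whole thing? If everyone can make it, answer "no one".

Yosef: not fully free for 16:00-17:00. Ravi: free for 16:00-17:00. Zara: not fully free for 16:00-17:00. Omar: not fully free for 16:00-17:00. Grace: free for 16:00-17:00.

Omar, Yosef, Zara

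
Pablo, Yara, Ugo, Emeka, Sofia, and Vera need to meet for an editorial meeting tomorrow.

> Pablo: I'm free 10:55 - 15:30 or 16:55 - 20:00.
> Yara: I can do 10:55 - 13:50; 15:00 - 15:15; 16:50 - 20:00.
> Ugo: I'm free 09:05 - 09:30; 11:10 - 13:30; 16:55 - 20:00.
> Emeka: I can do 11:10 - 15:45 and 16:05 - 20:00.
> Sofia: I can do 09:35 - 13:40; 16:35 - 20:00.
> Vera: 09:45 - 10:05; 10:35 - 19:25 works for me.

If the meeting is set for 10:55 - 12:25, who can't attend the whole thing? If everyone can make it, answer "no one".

Emeka, Ugo

Pablo: free for 10:55-12:25. Yara: free for 10:55-12:25. Ugo: not fully free for 10:55-12:25. Emeka: not fully free for 10:55-12:25. Sofia: free for 10:55-12:25. Vera: free for 10:55-12:25.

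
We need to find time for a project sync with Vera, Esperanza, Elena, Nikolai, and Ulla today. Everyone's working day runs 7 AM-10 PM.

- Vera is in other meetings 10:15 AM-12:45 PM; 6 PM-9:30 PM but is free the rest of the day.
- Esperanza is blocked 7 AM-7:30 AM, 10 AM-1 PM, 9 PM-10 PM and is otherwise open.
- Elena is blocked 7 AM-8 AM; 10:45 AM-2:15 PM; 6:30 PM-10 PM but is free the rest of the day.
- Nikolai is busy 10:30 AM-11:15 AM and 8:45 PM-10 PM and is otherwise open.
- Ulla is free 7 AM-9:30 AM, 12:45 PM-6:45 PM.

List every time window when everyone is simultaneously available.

Vera free: 07:00-10:15, 12:45-18:00, 21:30-22:00 (invert busy blocks within the working day).
Esperanza free: 07:30-10:00, 13:00-21:00 (invert busy blocks within the working day).
Elena free: 08:00-10:45, 14:15-18:30 (invert busy blocks within the working day).
Nikolai free: 07:00-10:30, 11:15-20:45 (invert busy blocks within the working day).
Ulla free: 07:00-09:30, 12:45-18:45.
Vera ∩ Esperanza: 07:30-10:00, 13:00-18:00.
Vera ∩ Esperanza ∩ Elena: 08:00-10:00, 14:15-18:00.
Vera ∩ Esperanza ∩ Elena ∩ Nikolai: 08:00-10:00, 14:15-18:00.
Vera ∩ Esperanza ∩ Elena ∩ Nikolai ∩ Ulla: 08:00-09:30, 14:15-18:00.

08:00-09:30, 14:15-18:00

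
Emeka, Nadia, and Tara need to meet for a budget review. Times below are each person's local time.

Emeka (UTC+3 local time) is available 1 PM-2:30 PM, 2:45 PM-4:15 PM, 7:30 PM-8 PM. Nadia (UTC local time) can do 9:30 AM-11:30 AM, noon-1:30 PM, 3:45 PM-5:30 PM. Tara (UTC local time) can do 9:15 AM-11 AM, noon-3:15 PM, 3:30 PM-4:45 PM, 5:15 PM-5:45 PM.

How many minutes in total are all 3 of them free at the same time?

Emeka in UTC: 10:00-11:30, 11:45-13:15, 16:30-17:00 (subtract 3h to convert from UTC+3).
Nadia in UTC: 09:30-11:30, 12:00-13:30, 15:45-17:30.
Tara in UTC: 09:15-11:00, 12:00-15:15, 15:30-16:45, 17:15-17:45.
Emeka ∩ Nadia: 10:00-11:30, 12:00-13:15, 16:30-17:00.
Emeka ∩ Nadia ∩ Tara: 10:00-11:00, 12:00-13:15, 16:30-16:45.
Summing the common windows: 60 + 75 + 15 = 150 minutes.

150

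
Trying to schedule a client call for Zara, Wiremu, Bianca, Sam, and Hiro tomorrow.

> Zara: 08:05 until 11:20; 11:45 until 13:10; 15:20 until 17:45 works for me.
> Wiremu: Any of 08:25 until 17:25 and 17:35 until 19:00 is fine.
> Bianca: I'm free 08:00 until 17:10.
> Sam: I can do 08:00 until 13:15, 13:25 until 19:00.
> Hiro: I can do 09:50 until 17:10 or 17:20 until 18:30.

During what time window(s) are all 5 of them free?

09:50-11:20, 11:45-13:10, 15:20-17:10

Zara ∩ Wiremu: 08:25-11:20, 11:45-13:10, 15:20-17:25, 17:35-17:45.
Zara ∩ Wiremu ∩ Bianca: 08:25-11:20, 11:45-13:10, 15:20-17:10.
Zara ∩ Wiremu ∩ Bianca ∩ Sam: 08:25-11:20, 11:45-13:10, 15:20-17:10.
Zara ∩ Wiremu ∩ Bianca ∩ Sam ∩ Hiro: 09:50-11:20, 11:45-13:10, 15:20-17:10.
So the common availability across everyone is 09:50-11:20, 11:45-13:10, 15:20-17:10.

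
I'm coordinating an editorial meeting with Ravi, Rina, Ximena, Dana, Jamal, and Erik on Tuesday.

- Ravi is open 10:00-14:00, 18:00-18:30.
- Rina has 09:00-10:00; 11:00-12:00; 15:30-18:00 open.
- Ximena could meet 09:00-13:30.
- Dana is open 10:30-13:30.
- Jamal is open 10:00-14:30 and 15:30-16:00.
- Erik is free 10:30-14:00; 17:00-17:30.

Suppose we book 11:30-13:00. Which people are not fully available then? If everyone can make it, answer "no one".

Ravi: free for 11:30-13:00. Rina: not fully free for 11:30-13:00. Ximena: free for 11:30-13:00. Dana: free for 11:30-13:00. Jamal: free for 11:30-13:00. Erik: free for 11:30-13:00.

Rina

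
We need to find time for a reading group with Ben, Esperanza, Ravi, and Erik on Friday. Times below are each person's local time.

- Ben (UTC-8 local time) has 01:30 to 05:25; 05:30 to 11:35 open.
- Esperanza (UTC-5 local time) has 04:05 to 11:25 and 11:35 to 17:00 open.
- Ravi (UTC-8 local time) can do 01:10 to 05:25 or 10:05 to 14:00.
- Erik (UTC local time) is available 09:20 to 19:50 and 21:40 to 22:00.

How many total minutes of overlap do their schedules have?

325

Ben in UTC: 09:30-13:25, 13:30-19:35 (add 8h to convert from UTC-8).
Esperanza in UTC: 09:05-16:25, 16:35-22:00 (add 5h to convert from UTC-5).
Ravi in UTC: 09:10-13:25, 18:05-22:00 (add 8h to convert from UTC-8).
Erik in UTC: 09:20-19:50, 21:40-22:00.
Ben ∩ Esperanza: 09:30-13:25, 13:30-16:25, 16:35-19:35.
Ben ∩ Esperanza ∩ Ravi: 09:30-13:25, 18:05-19:35.
Ben ∩ Esperanza ∩ Ravi ∩ Erik: 09:30-13:25, 18:05-19:35.
Summing the common windows: 235 + 90 = 325 minutes.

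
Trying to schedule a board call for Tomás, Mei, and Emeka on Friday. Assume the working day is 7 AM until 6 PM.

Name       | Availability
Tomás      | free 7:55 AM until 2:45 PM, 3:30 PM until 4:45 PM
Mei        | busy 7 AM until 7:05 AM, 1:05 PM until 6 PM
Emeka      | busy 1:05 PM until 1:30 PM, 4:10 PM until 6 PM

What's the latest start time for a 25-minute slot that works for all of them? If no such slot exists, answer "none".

12:40

Tomás free: 07:55-14:45, 15:30-16:45.
Mei free: 07:05-13:05 (invert busy blocks within the working day).
Emeka free: 07:00-13:05, 13:30-16:10 (invert busy blocks within the working day).
Tomás ∩ Mei: 07:55-13:05.
Tomás ∩ Mei ∩ Emeka: 07:55-13:05.
Those are the intersection windows.
The last common window of at least 25 minutes is 07:55-13:05; a 25-minute meeting can start as late as 12:40 and still end by 13:05.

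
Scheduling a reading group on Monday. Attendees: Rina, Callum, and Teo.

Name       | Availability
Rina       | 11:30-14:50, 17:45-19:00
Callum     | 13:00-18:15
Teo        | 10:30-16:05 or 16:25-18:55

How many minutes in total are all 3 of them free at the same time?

Rina ∩ Callum: 13:00-14:50, 17:45-18:15.
Rina ∩ Callum ∩ Teo: 13:00-14:50, 17:45-18:15.
Summing the common windows: 110 + 30 = 140 minutes.

140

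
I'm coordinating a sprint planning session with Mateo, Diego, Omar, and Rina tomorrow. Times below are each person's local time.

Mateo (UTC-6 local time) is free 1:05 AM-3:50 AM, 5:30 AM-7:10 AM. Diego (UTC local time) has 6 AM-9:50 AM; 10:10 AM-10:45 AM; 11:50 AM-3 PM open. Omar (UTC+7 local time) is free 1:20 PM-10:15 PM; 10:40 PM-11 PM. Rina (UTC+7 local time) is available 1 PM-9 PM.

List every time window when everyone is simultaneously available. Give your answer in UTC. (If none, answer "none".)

07:05-09:50, 11:50-13:10

Mateo in UTC: 07:05-09:50, 11:30-13:10 (add 6h to convert from UTC-6).
Diego in UTC: 06:00-09:50, 10:10-10:45, 11:50-15:00.
Omar in UTC: 06:20-15:15, 15:40-16:00 (subtract 7h to convert from UTC+7).
Rina in UTC: 06:00-14:00 (subtract 7h to convert from UTC+7).
Mateo ∩ Diego: 07:05-09:50, 11:50-13:10.
Mateo ∩ Diego ∩ Omar: 07:05-09:50, 11:50-13:10.
Mateo ∩ Diego ∩ Omar ∩ Rina: 07:05-09:50, 11:50-13:10.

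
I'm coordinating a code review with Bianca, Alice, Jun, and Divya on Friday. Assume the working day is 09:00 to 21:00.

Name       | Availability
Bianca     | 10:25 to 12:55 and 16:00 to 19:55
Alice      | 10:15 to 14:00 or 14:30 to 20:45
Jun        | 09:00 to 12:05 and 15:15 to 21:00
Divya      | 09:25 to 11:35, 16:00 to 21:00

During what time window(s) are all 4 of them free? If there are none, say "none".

10:25-11:35, 16:00-19:55

Bianca ∩ Alice: 10:25-12:55, 16:00-19:55.
Bianca ∩ Alice ∩ Jun: 10:25-12:05, 16:00-19:55.
Bianca ∩ Alice ∩ Jun ∩ Divya: 10:25-11:35, 16:00-19:55.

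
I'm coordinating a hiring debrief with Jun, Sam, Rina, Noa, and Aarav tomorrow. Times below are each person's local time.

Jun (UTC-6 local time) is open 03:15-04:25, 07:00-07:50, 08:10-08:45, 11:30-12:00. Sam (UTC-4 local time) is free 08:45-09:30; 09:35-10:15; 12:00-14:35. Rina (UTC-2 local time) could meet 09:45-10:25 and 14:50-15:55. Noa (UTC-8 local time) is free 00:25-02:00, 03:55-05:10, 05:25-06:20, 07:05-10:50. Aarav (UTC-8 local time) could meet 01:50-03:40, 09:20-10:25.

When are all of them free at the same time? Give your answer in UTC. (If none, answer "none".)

Jun in UTC: 09:15-10:25, 13:00-13:50, 14:10-14:45, 17:30-18:00 (add 6h to convert from UTC-6).
Sam in UTC: 12:45-13:30, 13:35-14:15, 16:00-18:35 (add 4h to convert from UTC-4).
Rina in UTC: 11:45-12:25, 16:50-17:55 (add 2h to convert from UTC-2).
Noa in UTC: 08:25-10:00, 11:55-13:10, 13:25-14:20, 15:05-18:50 (add 8h to convert from UTC-8).
Aarav in UTC: 09:50-11:40, 17:20-18:25 (add 8h to convert from UTC-8).
Jun ∩ Sam: 13:00-13:30, 13:35-13:50, 14:10-14:15, 17:30-18:00.
Jun ∩ Sam ∩ Rina: 17:30-17:55.
Jun ∩ Sam ∩ Rina ∩ Noa: 17:30-17:55.
Jun ∩ Sam ∩ Rina ∩ Noa ∩ Aarav: 17:30-17:55.

17:30-17:55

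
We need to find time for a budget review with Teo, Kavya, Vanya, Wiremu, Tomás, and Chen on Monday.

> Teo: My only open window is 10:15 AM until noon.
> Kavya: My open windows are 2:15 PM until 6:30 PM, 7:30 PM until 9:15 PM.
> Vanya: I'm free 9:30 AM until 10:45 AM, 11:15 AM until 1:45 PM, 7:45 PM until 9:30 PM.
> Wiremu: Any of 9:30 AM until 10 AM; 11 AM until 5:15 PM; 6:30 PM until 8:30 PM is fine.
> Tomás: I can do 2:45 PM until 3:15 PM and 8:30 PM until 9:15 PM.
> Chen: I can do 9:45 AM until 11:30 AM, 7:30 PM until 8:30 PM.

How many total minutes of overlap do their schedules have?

0

Teo ∩ Kavya: ∅.
Teo ∩ Kavya ∩ Vanya: ∅.
Teo ∩ Kavya ∩ Vanya ∩ Wiremu: ∅.
Teo ∩ Kavya ∩ Vanya ∩ Wiremu ∩ Tomás: ∅.
Teo ∩ Kavya ∩ Vanya ∩ Wiremu ∩ Tomás ∩ Chen: ∅.
There is no time when everyone is free.
There is no common window, so the total is 0 minutes.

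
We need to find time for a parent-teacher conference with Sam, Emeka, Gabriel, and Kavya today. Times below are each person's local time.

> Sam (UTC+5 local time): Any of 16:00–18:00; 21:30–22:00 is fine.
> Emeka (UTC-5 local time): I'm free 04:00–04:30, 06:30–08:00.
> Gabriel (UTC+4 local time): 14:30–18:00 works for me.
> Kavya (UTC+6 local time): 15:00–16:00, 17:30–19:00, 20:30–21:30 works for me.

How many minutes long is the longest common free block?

Sam in UTC: 11:00-13:00, 16:30-17:00 (subtract 5h to convert from UTC+5).
Emeka in UTC: 09:00-09:30, 11:30-13:00 (add 5h to convert from UTC-5).
Gabriel in UTC: 10:30-14:00 (subtract 4h to convert from UTC+4).
Kavya in UTC: 09:00-10:00, 11:30-13:00, 14:30-15:30 (subtract 6h to convert from UTC+6).
Sam ∩ Emeka: 11:30-13:00.
Sam ∩ Emeka ∩ Gabriel: 11:30-13:00.
Sam ∩ Emeka ∩ Gabriel ∩ Kavya: 11:30-13:00.
The longest is 11:30-13:00 at 90 minutes.

90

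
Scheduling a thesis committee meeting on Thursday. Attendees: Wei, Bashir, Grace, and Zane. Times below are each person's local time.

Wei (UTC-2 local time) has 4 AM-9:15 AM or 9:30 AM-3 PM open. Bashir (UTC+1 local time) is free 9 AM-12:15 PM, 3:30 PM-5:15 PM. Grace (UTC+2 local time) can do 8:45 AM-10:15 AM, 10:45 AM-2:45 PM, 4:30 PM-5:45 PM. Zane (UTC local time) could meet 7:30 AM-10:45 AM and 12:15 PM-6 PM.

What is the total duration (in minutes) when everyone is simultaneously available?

Wei in UTC: 06:00-11:15, 11:30-17:00 (add 2h to convert from UTC-2).
Bashir in UTC: 08:00-11:15, 14:30-16:15 (subtract 1h to convert from UTC+1).
Grace in UTC: 06:45-08:15, 08:45-12:45, 14:30-15:45 (subtract 2h to convert from UTC+2).
Zane in UTC: 07:30-10:45, 12:15-18:00.
Wei ∩ Bashir: 08:00-11:15, 14:30-16:15.
Wei ∩ Bashir ∩ Grace: 08:00-08:15, 08:45-11:15, 14:30-15:45.
Wei ∩ Bashir ∩ Grace ∩ Zane: 08:00-08:15, 08:45-10:45, 14:30-15:45.
Those are the intersection windows.
Summing the common windows: 15 + 120 + 75 = 210 minutes.

210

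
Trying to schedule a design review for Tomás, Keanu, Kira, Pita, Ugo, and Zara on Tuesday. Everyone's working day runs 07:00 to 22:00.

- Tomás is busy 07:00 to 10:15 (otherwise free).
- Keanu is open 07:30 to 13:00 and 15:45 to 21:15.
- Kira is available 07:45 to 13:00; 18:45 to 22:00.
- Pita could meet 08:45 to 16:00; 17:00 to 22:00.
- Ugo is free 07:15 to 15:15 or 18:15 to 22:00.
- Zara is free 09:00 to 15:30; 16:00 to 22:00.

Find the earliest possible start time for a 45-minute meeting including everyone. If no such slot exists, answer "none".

10:15

Tomás free: 10:15-22:00 (invert busy blocks within the working day).
Keanu free: 07:30-13:00, 15:45-21:15.
Kira free: 07:45-13:00, 18:45-22:00.
Pita free: 08:45-16:00, 17:00-22:00.
Ugo free: 07:15-15:15, 18:15-22:00.
Zara free: 09:00-15:30, 16:00-22:00.
Tomás ∩ Keanu: 10:15-13:00, 15:45-21:15.
Tomás ∩ Keanu ∩ Kira: 10:15-13:00, 18:45-21:15.
Tomás ∩ Keanu ∩ Kira ∩ Pita: 10:15-13:00, 18:45-21:15.
Tomás ∩ Keanu ∩ Kira ∩ Pita ∩ Ugo: 10:15-13:00, 18:45-21:15.
Tomás ∩ Keanu ∩ Kira ∩ Pita ∩ Ugo ∩ Zara: 10:15-13:00, 18:45-21:15.
The first common window of at least 45 minutes is 10:15-13:00, so the earliest start is 10:15.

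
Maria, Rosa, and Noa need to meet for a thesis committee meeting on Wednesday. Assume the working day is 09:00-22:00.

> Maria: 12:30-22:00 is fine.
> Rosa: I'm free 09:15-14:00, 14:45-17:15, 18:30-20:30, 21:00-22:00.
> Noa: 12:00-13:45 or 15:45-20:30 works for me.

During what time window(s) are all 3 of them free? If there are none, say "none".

Maria ∩ Rosa: 12:30-14:00, 14:45-17:15, 18:30-20:30, 21:00-22:00.
Maria ∩ Rosa ∩ Noa: 12:30-13:45, 15:45-17:15, 18:30-20:30.

12:30-13:45, 15:45-17:15, 18:30-20:30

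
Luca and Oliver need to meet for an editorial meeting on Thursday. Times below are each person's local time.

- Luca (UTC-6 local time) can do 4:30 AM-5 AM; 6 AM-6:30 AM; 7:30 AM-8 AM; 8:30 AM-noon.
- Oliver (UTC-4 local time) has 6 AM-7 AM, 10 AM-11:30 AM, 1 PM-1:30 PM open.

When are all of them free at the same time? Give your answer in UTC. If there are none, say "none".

Luca in UTC: 10:30-11:00, 12:00-12:30, 13:30-14:00, 14:30-18:00 (add 6h to convert from UTC-6).
Oliver in UTC: 10:00-11:00, 14:00-15:30, 17:00-17:30 (add 4h to convert from UTC-4).
Luca ∩ Oliver: 10:30-11:00, 14:30-15:30, 17:00-17:30.
So the common availability across everyone is 10:30-11:00, 14:30-15:30, 17:00-17:30.

10:30-11:00, 14:30-15:30, 17:00-17:30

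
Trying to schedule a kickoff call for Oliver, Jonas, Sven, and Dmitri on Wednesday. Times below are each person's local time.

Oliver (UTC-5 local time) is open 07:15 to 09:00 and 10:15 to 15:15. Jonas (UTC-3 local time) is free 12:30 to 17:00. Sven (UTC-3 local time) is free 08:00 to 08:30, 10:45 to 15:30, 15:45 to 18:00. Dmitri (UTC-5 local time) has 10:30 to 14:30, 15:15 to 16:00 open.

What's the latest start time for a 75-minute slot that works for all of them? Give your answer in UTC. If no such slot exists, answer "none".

17:15

Oliver in UTC: 12:15-14:00, 15:15-20:15 (add 5h to convert from UTC-5).
Jonas in UTC: 15:30-20:00 (add 3h to convert from UTC-3).
Sven in UTC: 11:00-11:30, 13:45-18:30, 18:45-21:00 (add 3h to convert from UTC-3).
Dmitri in UTC: 15:30-19:30, 20:15-21:00 (add 5h to convert from UTC-5).
Oliver ∩ Jonas: 15:30-20:00.
Oliver ∩ Jonas ∩ Sven: 15:30-18:30, 18:45-20:00.
Oliver ∩ Jonas ∩ Sven ∩ Dmitri: 15:30-18:30, 18:45-19:30.
So the common availability across everyone is 15:30-18:30, 18:45-19:30.
The last common window of at least 75 minutes is 15:30-18:30; a 75-minute meeting can start as late as 17:15 and still end by 18:30.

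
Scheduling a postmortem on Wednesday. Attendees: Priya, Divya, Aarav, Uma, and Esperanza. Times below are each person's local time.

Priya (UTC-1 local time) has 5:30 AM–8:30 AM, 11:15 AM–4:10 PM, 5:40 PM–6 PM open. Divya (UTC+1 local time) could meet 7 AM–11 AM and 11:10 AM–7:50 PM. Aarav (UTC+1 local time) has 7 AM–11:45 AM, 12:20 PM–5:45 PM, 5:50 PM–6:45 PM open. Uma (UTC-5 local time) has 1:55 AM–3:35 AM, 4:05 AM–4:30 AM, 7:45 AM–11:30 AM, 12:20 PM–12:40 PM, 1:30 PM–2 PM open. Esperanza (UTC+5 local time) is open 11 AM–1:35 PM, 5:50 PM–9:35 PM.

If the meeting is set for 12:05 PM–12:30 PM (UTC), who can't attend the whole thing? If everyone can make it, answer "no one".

Priya in UTC: 06:30-09:30, 12:15-17:10, 18:40-19:00 (add 1h to convert from UTC-1).
Divya in UTC: 06:00-10:00, 10:10-18:50 (subtract 1h to convert from UTC+1).
Aarav in UTC: 06:00-10:45, 11:20-16:45, 16:50-17:45 (subtract 1h to convert from UTC+1).
Uma in UTC: 06:55-08:35, 09:05-09:30, 12:45-16:30, 17:20-17:40, 18:30-19:00 (add 5h to convert from UTC-5).
Esperanza in UTC: 06:00-08:35, 12:50-16:35 (subtract 5h to convert from UTC+5).
Priya: not fully free for 12:05-12:30. Divya: free for 12:05-12:30. Aarav: free for 12:05-12:30. Uma: not fully free for 12:05-12:30. Esperanza: not fully free for 12:05-12:30.

Esperanza, Priya, Uma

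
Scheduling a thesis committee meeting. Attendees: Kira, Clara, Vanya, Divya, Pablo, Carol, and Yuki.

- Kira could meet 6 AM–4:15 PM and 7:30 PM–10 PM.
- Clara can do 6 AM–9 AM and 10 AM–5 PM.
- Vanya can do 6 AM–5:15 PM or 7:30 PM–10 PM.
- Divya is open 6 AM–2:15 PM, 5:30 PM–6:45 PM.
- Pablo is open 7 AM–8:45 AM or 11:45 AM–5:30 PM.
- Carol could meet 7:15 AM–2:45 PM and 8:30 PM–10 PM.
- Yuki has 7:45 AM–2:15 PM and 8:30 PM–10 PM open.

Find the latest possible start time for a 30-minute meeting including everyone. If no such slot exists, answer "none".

Kira ∩ Clara: 06:00-09:00, 10:00-16:15.
Kira ∩ Clara ∩ Vanya: 06:00-09:00, 10:00-16:15.
Kira ∩ Clara ∩ Vanya ∩ Divya: 06:00-09:00, 10:00-14:15.
Kira ∩ Clara ∩ Vanya ∩ Divya ∩ Pablo: 07:00-08:45, 11:45-14:15.
Kira ∩ Clara ∩ Vanya ∩ Divya ∩ Pablo ∩ Carol: 07:15-08:45, 11:45-14:15.
Kira ∩ Clara ∩ Vanya ∩ Divya ∩ Pablo ∩ Carol ∩ Yuki: 07:45-08:45, 11:45-14:15.
Those are the intersection windows.
The last common window of at least 30 minutes is 11:45-14:15; a 30-minute meeting can start as late as 13:45 and still end by 14:15.

13:45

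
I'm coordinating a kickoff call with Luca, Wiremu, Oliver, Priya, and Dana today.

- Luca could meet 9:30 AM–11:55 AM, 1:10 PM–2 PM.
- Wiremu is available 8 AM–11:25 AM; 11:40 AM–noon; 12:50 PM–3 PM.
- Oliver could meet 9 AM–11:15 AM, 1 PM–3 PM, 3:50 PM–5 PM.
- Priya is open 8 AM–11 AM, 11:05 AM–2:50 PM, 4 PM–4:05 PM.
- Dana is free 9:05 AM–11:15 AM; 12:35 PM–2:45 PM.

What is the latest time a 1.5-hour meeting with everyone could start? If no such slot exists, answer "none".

09:30

Luca ∩ Wiremu: 09:30-11:25, 11:40-11:55, 13:10-14:00.
Luca ∩ Wiremu ∩ Oliver: 09:30-11:15, 13:10-14:00.
Luca ∩ Wiremu ∩ Oliver ∩ Priya: 09:30-11:00, 11:05-11:15, 13:10-14:00.
Luca ∩ Wiremu ∩ Oliver ∩ Priya ∩ Dana: 09:30-11:00, 11:05-11:15, 13:10-14:00.
The last common window of at least 90 minutes is 09:30-11:00; a 90-minute meeting can start as late as 09:30 and still end by 11:00.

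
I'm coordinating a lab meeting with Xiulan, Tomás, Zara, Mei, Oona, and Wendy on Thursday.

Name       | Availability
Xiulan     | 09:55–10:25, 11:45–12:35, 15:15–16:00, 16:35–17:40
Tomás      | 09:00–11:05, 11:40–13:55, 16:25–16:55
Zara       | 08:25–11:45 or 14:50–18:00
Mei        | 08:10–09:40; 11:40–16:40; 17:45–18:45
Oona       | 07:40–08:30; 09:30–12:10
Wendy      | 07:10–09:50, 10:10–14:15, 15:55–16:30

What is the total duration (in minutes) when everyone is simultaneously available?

0

Xiulan ∩ Tomás: 09:55-10:25, 11:45-12:35, 16:35-16:55.
Xiulan ∩ Tomás ∩ Zara: 09:55-10:25, 16:35-16:55.
Xiulan ∩ Tomás ∩ Zara ∩ Mei: 16:35-16:40.
Xiulan ∩ Tomás ∩ Zara ∩ Mei ∩ Oona: ∅.
Xiulan ∩ Tomás ∩ Zara ∩ Mei ∩ Oona ∩ Wendy: ∅.
There is no time when everyone is free.
There is no common window, so the total is 0 minutes.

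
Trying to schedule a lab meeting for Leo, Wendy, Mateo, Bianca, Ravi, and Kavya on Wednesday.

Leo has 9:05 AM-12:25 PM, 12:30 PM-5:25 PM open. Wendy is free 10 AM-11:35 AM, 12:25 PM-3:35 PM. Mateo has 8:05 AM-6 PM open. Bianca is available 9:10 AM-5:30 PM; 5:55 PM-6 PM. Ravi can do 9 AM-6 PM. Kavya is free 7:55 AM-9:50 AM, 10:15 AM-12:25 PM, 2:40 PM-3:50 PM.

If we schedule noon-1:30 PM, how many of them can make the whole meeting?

Mateo, Bianca, and Ravi can make the full 12:00-13:30 slot — that's 3.

3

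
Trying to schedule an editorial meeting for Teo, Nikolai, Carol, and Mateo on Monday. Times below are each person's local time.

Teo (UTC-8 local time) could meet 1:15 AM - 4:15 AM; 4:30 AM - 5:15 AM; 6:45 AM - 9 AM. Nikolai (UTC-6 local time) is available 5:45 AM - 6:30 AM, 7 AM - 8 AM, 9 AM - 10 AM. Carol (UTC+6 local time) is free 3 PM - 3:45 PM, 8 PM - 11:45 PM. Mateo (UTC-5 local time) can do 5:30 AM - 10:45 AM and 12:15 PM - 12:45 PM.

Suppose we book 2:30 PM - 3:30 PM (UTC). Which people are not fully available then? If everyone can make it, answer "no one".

Teo in UTC: 09:15-12:15, 12:30-13:15, 14:45-17:00 (add 8h to convert from UTC-8).
Nikolai in UTC: 11:45-12:30, 13:00-14:00, 15:00-16:00 (add 6h to convert from UTC-6).
Carol in UTC: 09:00-09:45, 14:00-17:45 (subtract 6h to convert from UTC+6).
Mateo in UTC: 10:30-15:45, 17:15-17:45 (add 5h to convert from UTC-5).
Teo: not fully free for 14:30-15:30. Nikolai: not fully free for 14:30-15:30. Carol: free for 14:30-15:30. Mateo: free for 14:30-15:30.

Nikolai, Teo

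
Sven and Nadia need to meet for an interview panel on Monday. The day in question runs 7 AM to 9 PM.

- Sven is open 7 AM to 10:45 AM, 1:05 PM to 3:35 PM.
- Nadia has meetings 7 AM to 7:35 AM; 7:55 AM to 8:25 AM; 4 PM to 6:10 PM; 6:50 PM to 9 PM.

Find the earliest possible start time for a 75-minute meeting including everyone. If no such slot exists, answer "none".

Sven free: 07:00-10:45, 13:05-15:35.
Nadia free: 07:35-07:55, 08:25-16:00, 18:10-18:50 (invert busy blocks within the working day).
Sven ∩ Nadia: 07:35-07:55, 08:25-10:45, 13:05-15:35.
The first common window of at least 75 minutes is 08:25-10:45, so the earliest start is 08:25.

08:25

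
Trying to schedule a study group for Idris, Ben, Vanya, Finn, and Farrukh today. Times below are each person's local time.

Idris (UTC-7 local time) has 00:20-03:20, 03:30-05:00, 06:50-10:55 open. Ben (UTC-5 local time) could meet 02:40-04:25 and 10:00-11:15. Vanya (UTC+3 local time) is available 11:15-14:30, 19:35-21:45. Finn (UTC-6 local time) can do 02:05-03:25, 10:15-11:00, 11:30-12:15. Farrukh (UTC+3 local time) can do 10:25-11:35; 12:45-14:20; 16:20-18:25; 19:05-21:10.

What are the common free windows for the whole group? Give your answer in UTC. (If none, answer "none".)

08:15-08:35

Idris in UTC: 07:20-10:20, 10:30-12:00, 13:50-17:55 (add 7h to convert from UTC-7).
Ben in UTC: 07:40-09:25, 15:00-16:15 (add 5h to convert from UTC-5).
Vanya in UTC: 08:15-11:30, 16:35-18:45 (subtract 3h to convert from UTC+3).
Finn in UTC: 08:05-09:25, 16:15-17:00, 17:30-18:15 (add 6h to convert from UTC-6).
Farrukh in UTC: 07:25-08:35, 09:45-11:20, 13:20-15:25, 16:05-18:10 (subtract 3h to convert from UTC+3).
Idris ∩ Ben: 07:40-09:25, 15:00-16:15.
Idris ∩ Ben ∩ Vanya: 08:15-09:25.
Idris ∩ Ben ∩ Vanya ∩ Finn: 08:15-09:25.
Idris ∩ Ben ∩ Vanya ∩ Finn ∩ Farrukh: 08:15-08:35.
Those are the intersection windows.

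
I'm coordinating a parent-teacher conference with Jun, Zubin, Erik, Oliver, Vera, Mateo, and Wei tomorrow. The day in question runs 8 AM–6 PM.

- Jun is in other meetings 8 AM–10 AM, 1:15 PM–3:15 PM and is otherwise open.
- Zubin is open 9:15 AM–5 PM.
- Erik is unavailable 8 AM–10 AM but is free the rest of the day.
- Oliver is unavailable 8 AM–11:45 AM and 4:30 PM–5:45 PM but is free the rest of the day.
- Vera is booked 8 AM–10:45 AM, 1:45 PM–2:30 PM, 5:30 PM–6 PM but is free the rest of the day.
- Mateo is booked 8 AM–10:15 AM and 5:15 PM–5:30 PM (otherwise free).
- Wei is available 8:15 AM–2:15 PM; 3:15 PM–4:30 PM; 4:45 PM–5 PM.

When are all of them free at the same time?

Jun free: 10:00-13:15, 15:15-18:00 (invert busy blocks within the working day).
Zubin free: 09:15-17:00.
Erik free: 10:00-18:00 (invert busy blocks within the working day).
Oliver free: 11:45-16:30, 17:45-18:00 (invert busy blocks within the working day).
Vera free: 10:45-13:45, 14:30-17:30 (invert busy blocks within the working day).
Mateo free: 10:15-17:15, 17:30-18:00 (invert busy blocks within the working day).
Wei free: 08:15-14:15, 15:15-16:30, 16:45-17:00.
Jun ∩ Zubin: 10:00-13:15, 15:15-17:00.
Jun ∩ Zubin ∩ Erik: 10:00-13:15, 15:15-17:00.
Jun ∩ Zubin ∩ Erik ∩ Oliver: 11:45-13:15, 15:15-16:30.
Jun ∩ Zubin ∩ Erik ∩ Oliver ∩ Vera: 11:45-13:15, 15:15-16:30.
Jun ∩ Zubin ∩ Erik ∩ Oliver ∩ Vera ∩ Mateo: 11:45-13:15, 15:15-16:30.
Jun ∩ Zubin ∩ Erik ∩ Oliver ∩ Vera ∩ Mateo ∩ Wei: 11:45-13:15, 15:15-16:30.
Those are the intersection windows.

11:45-13:15, 15:15-16:30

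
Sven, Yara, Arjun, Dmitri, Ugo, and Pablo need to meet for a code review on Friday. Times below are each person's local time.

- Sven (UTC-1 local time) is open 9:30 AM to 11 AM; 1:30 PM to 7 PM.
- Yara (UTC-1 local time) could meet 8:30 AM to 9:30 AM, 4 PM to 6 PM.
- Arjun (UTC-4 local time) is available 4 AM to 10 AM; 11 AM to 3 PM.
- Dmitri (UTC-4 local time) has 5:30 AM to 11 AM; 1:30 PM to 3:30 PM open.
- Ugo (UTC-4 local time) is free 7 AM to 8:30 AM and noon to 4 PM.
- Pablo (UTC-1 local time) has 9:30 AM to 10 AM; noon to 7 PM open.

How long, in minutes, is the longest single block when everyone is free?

Sven in UTC: 10:30-12:00, 14:30-20:00 (add 1h to convert from UTC-1).
Yara in UTC: 09:30-10:30, 17:00-19:00 (add 1h to convert from UTC-1).
Arjun in UTC: 08:00-14:00, 15:00-19:00 (add 4h to convert from UTC-4).
Dmitri in UTC: 09:30-15:00, 17:30-19:30 (add 4h to convert from UTC-4).
Ugo in UTC: 11:00-12:30, 16:00-20:00 (add 4h to convert from UTC-4).
Pablo in UTC: 10:30-11:00, 13:00-20:00 (add 1h to convert from UTC-1).
Sven ∩ Yara: 17:00-19:00.
Sven ∩ Yara ∩ Arjun: 17:00-19:00.
Sven ∩ Yara ∩ Arjun ∩ Dmitri: 17:30-19:00.
Sven ∩ Yara ∩ Arjun ∩ Dmitri ∩ Ugo: 17:30-19:00.
Sven ∩ Yara ∩ Arjun ∩ Dmitri ∩ Ugo ∩ Pablo: 17:30-19:00.
So the common availability across everyone is 17:30-19:00.
The longest is 17:30-19:00 at 90 minutes.

90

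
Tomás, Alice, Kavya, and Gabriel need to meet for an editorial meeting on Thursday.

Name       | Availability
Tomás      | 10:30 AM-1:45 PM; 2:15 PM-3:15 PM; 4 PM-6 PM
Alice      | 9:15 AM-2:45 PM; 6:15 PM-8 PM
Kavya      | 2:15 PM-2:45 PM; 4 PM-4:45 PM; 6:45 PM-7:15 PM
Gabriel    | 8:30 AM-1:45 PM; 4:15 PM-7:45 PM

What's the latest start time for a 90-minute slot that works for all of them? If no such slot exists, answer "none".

Tomás ∩ Alice: 10:30-13:45, 14:15-14:45.
Tomás ∩ Alice ∩ Kavya: 14:15-14:45.
Tomás ∩ Alice ∩ Kavya ∩ Gabriel: ∅.
There is no time when everyone is free.
No common window is at least 90 minutes long.

none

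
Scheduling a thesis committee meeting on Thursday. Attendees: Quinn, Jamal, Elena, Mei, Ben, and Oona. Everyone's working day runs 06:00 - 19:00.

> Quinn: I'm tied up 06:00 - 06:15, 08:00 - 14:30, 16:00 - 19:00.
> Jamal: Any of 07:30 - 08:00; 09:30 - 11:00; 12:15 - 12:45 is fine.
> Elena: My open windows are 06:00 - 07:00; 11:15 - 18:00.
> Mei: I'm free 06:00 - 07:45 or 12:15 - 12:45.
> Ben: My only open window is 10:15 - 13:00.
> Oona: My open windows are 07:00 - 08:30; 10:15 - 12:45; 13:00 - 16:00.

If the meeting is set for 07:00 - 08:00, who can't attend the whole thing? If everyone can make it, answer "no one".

Ben, Elena, Jamal, Mei

Quinn free: 06:15-08:00, 14:30-16:00 (invert busy blocks within the working day).
Jamal free: 07:30-08:00, 09:30-11:00, 12:15-12:45.
Elena free: 06:00-07:00, 11:15-18:00.
Mei free: 06:00-07:45, 12:15-12:45.
Ben free: 10:15-13:00.
Oona free: 07:00-08:30, 10:15-12:45, 13:00-16:00.
Quinn: free for 07:00-08:00. Jamal: not fully free for 07:00-08:00. Elena: not fully free for 07:00-08:00. Mei: not fully free for 07:00-08:00. Ben: not fully free for 07:00-08:00. Oona: free for 07:00-08:00.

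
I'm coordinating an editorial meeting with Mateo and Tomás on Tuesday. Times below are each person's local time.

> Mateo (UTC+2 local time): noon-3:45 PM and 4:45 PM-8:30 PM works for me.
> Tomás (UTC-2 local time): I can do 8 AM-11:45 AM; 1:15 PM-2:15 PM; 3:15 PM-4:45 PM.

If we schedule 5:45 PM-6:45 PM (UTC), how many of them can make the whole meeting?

Mateo in UTC: 10:00-13:45, 14:45-18:30 (subtract 2h to convert from UTC+2).
Tomás in UTC: 10:00-13:45, 15:15-16:15, 17:15-18:45 (add 2h to convert from UTC-2).
Tomás can make the full 17:45-18:45 slot — that's 1.

1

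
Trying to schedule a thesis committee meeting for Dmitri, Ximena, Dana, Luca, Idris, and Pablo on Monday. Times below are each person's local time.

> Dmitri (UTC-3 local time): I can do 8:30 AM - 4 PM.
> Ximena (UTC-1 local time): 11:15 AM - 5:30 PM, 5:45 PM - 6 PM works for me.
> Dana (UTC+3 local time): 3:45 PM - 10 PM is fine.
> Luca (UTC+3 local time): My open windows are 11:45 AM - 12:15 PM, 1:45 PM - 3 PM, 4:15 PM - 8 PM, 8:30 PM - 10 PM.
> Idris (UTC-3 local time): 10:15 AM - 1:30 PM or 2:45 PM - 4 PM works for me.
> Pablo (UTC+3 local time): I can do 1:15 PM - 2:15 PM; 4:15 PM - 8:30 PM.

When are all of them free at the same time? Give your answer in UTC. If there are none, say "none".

Dmitri in UTC: 11:30-19:00 (add 3h to convert from UTC-3).
Ximena in UTC: 12:15-18:30, 18:45-19:00 (add 1h to convert from UTC-1).
Dana in UTC: 12:45-19:00 (subtract 3h to convert from UTC+3).
Luca in UTC: 08:45-09:15, 10:45-12:00, 13:15-17:00, 17:30-19:00 (subtract 3h to convert from UTC+3).
Idris in UTC: 13:15-16:30, 17:45-19:00 (add 3h to convert from UTC-3).
Pablo in UTC: 10:15-11:15, 13:15-17:30 (subtract 3h to convert from UTC+3).
Dmitri ∩ Ximena: 12:15-18:30, 18:45-19:00.
Dmitri ∩ Ximena ∩ Dana: 12:45-18:30, 18:45-19:00.
Dmitri ∩ Ximena ∩ Dana ∩ Luca: 13:15-17:00, 17:30-18:30, 18:45-19:00.
Dmitri ∩ Ximena ∩ Dana ∩ Luca ∩ Idris: 13:15-16:30, 17:45-18:30, 18:45-19:00.
Dmitri ∩ Ximena ∩ Dana ∩ Luca ∩ Idris ∩ Pablo: 13:15-16:30.

13:15-16:30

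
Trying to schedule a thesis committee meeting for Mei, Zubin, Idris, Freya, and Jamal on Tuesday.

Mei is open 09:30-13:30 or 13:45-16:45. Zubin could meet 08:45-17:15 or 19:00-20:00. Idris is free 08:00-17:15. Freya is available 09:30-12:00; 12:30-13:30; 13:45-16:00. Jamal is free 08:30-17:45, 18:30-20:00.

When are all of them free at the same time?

Mei ∩ Zubin: 09:30-13:30, 13:45-16:45.
Mei ∩ Zubin ∩ Idris: 09:30-13:30, 13:45-16:45.
Mei ∩ Zubin ∩ Idris ∩ Freya: 09:30-12:00, 12:30-13:30, 13:45-16:00.
Mei ∩ Zubin ∩ Idris ∩ Freya ∩ Jamal: 09:30-12:00, 12:30-13:30, 13:45-16:00.

09:30-12:00, 12:30-13:30, 13:45-16:00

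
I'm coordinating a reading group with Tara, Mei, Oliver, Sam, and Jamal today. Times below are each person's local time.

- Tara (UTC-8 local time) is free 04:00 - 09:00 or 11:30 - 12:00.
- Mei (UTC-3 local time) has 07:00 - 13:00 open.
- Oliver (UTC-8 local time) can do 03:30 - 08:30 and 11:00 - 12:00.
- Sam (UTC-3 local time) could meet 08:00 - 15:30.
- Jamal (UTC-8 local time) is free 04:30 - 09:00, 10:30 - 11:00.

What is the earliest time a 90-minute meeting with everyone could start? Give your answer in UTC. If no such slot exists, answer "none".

Tara in UTC: 12:00-17:00, 19:30-20:00 (add 8h to convert from UTC-8).
Mei in UTC: 10:00-16:00 (add 3h to convert from UTC-3).
Oliver in UTC: 11:30-16:30, 19:00-20:00 (add 8h to convert from UTC-8).
Sam in UTC: 11:00-18:30 (add 3h to convert from UTC-3).
Jamal in UTC: 12:30-17:00, 18:30-19:00 (add 8h to convert from UTC-8).
Tara ∩ Mei: 12:00-16:00.
Tara ∩ Mei ∩ Oliver: 12:00-16:00.
Tara ∩ Mei ∩ Oliver ∩ Sam: 12:00-16:00.
Tara ∩ Mei ∩ Oliver ∩ Sam ∩ Jamal: 12:30-16:00.
The first common window of at least 90 minutes is 12:30-16:00, so the earliest start is 12:30.

12:30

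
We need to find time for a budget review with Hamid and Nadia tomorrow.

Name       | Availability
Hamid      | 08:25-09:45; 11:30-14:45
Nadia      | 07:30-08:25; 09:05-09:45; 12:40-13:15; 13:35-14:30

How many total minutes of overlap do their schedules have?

Hamid ∩ Nadia: 09:05-09:45, 12:40-13:15, 13:35-14:30.
Summing the common windows: 40 + 35 + 55 = 130 minutes.

130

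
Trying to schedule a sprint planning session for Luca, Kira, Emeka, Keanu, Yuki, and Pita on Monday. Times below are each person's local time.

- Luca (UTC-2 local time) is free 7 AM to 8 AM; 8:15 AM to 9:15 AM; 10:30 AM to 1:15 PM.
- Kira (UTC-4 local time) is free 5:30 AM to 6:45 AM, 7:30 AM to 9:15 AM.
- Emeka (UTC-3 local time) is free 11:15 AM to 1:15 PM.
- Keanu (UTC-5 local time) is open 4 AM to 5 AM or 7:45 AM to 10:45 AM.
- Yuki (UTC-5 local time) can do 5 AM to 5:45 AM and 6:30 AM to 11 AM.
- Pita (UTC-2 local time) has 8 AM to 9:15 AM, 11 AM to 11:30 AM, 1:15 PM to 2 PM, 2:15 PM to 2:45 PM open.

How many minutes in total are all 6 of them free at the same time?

Luca in UTC: 09:00-10:00, 10:15-11:15, 12:30-15:15 (add 2h to convert from UTC-2).
Kira in UTC: 09:30-10:45, 11:30-13:15 (add 4h to convert from UTC-4).
Emeka in UTC: 14:15-16:15 (add 3h to convert from UTC-3).
Keanu in UTC: 09:00-10:00, 12:45-15:45 (add 5h to convert from UTC-5).
Yuki in UTC: 10:00-10:45, 11:30-16:00 (add 5h to convert from UTC-5).
Pita in UTC: 10:00-11:15, 13:00-13:30, 15:15-16:00, 16:15-16:45 (add 2h to convert from UTC-2).
Luca ∩ Kira: 09:30-10:00, 10:15-10:45, 12:30-13:15.
Luca ∩ Kira ∩ Emeka: ∅.
Luca ∩ Kira ∩ Emeka ∩ Keanu: ∅.
Luca ∩ Kira ∩ Emeka ∩ Keanu ∩ Yuki: ∅.
Luca ∩ Kira ∩ Emeka ∩ Keanu ∩ Yuki ∩ Pita: ∅.
There is no time when everyone is free.
There is no common window, so the total is 0 minutes.

0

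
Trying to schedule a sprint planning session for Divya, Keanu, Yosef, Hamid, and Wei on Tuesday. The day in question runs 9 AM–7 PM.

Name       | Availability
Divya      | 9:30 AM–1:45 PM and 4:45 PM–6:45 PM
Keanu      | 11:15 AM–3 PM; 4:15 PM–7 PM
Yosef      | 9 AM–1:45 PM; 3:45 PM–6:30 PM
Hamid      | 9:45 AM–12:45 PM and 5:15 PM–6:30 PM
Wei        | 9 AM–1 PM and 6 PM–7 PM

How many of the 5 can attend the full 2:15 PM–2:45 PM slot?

Keanu can make the full 14:15-14:45 slot — that's 1.

1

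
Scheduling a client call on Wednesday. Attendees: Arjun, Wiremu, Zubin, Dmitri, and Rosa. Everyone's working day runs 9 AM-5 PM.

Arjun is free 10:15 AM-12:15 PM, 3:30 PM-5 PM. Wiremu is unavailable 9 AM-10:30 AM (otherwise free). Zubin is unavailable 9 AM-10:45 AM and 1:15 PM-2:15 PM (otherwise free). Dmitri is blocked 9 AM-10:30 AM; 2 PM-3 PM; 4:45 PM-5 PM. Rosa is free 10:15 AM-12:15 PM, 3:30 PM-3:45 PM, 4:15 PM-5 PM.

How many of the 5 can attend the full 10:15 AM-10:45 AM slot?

2

Arjun free: 10:15-12:15, 15:30-17:00.
Wiremu free: 10:30-17:00 (invert busy blocks within the working day).
Zubin free: 10:45-13:15, 14:15-17:00 (invert busy blocks within the working day).
Dmitri free: 10:30-14:00, 15:00-16:45 (invert busy blocks within the working day).
Rosa free: 10:15-12:15, 15:30-15:45, 16:15-17:00.
Arjun and Rosa can make the full 10:15-10:45 slot — that's 2.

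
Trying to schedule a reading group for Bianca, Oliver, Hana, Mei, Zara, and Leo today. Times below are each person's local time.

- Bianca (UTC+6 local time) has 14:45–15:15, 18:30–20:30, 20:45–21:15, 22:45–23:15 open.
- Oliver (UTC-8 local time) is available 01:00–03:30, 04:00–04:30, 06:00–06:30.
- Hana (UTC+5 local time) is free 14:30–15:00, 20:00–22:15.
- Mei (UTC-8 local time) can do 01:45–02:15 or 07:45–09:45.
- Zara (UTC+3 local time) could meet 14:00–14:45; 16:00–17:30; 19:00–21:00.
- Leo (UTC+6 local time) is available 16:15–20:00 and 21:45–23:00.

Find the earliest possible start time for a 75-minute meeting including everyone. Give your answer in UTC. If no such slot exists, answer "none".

Bianca in UTC: 08:45-09:15, 12:30-14:30, 14:45-15:15, 16:45-17:15 (subtract 6h to convert from UTC+6).
Oliver in UTC: 09:00-11:30, 12:00-12:30, 14:00-14:30 (add 8h to convert from UTC-8).
Hana in UTC: 09:30-10:00, 15:00-17:15 (subtract 5h to convert from UTC+5).
Mei in UTC: 09:45-10:15, 15:45-17:45 (add 8h to convert from UTC-8).
Zara in UTC: 11:00-11:45, 13:00-14:30, 16:00-18:00 (subtract 3h to convert from UTC+3).
Leo in UTC: 10:15-14:00, 15:45-17:00 (subtract 6h to convert from UTC+6).
Bianca ∩ Oliver: 09:00-09:15, 14:00-14:30.
Bianca ∩ Oliver ∩ Hana: ∅.
Bianca ∩ Oliver ∩ Hana ∩ Mei: ∅.
Bianca ∩ Oliver ∩ Hana ∩ Mei ∩ Zara: ∅.
Bianca ∩ Oliver ∩ Hana ∩ Mei ∩ Zara ∩ Leo: ∅.
There is no time when everyone is free.
No common window is at least 75 minutes long.

none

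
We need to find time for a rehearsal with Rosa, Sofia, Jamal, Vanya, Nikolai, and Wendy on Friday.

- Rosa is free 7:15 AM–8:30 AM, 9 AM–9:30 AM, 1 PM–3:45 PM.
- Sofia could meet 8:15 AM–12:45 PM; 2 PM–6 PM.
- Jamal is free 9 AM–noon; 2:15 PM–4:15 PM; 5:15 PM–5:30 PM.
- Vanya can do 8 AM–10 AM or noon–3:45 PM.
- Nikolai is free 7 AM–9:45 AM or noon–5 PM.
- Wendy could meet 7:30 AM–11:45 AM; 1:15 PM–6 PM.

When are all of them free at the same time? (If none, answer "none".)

Rosa ∩ Sofia: 08:15-08:30, 09:00-09:30, 14:00-15:45.
Rosa ∩ Sofia ∩ Jamal: 09:00-09:30, 14:15-15:45.
Rosa ∩ Sofia ∩ Jamal ∩ Vanya: 09:00-09:30, 14:15-15:45.
Rosa ∩ Sofia ∩ Jamal ∩ Vanya ∩ Nikolai: 09:00-09:30, 14:15-15:45.
Rosa ∩ Sofia ∩ Jamal ∩ Vanya ∩ Nikolai ∩ Wendy: 09:00-09:30, 14:15-15:45.

09:00-09:30, 14:15-15:45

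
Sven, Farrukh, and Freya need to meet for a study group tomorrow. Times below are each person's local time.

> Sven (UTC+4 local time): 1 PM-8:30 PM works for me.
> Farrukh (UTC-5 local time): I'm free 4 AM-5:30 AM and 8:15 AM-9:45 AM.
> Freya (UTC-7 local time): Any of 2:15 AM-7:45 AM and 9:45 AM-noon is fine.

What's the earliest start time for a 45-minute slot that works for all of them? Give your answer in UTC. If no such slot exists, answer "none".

Sven in UTC: 09:00-16:30 (subtract 4h to convert from UTC+4).
Farrukh in UTC: 09:00-10:30, 13:15-14:45 (add 5h to convert from UTC-5).
Freya in UTC: 09:15-14:45, 16:45-19:00 (add 7h to convert from UTC-7).
Sven ∩ Farrukh: 09:00-10:30, 13:15-14:45.
Sven ∩ Farrukh ∩ Freya: 09:15-10:30, 13:15-14:45.
Those are the intersection windows.
The first common window of at least 45 minutes is 09:15-10:30, so the earliest start is 09:15.

09:15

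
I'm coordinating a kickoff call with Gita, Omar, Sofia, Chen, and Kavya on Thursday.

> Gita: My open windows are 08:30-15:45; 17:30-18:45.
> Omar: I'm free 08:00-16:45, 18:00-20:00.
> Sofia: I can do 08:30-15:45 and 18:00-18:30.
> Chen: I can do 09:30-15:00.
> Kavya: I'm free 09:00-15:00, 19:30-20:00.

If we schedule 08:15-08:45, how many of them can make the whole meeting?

1

Omar can make the full 08:15-08:45 slot — that's 1.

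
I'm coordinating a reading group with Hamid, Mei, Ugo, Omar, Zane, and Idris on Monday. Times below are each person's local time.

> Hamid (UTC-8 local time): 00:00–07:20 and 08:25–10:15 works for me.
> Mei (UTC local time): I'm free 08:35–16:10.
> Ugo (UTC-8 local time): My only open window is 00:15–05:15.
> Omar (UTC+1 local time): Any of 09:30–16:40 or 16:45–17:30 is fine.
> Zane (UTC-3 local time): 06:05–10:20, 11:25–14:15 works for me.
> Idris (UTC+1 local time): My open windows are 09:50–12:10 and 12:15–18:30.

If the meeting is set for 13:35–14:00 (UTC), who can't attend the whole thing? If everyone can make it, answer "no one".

Hamid in UTC: 08:00-15:20, 16:25-18:15 (add 8h to convert from UTC-8).
Mei in UTC: 08:35-16:10.
Ugo in UTC: 08:15-13:15 (add 8h to convert from UTC-8).
Omar in UTC: 08:30-15:40, 15:45-16:30 (subtract 1h to convert from UTC+1).
Zane in UTC: 09:05-13:20, 14:25-17:15 (add 3h to convert from UTC-3).
Idris in UTC: 08:50-11:10, 11:15-17:30 (subtract 1h to convert from UTC+1).
Hamid: free for 13:35-14:00. Mei: free for 13:35-14:00. Ugo: not fully free for 13:35-14:00. Omar: free for 13:35-14:00. Zane: not fully free for 13:35-14:00. Idris: free for 13:35-14:00.

Ugo, Zane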